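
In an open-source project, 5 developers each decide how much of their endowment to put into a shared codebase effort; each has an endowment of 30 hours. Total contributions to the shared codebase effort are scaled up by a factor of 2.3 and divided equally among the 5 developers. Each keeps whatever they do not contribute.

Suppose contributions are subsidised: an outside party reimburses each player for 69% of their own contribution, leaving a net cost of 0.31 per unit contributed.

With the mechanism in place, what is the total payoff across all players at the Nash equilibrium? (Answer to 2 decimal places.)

With the mechanism, a contributed unit returns (2.3/5) / 0.31 = 1.4839 per unit of net cost to the contributor — now above 1 — so contributing fully is weakly dominant for every player.
At the Nash equilibrium everyone contributes 30. Group total payoff = 5 × (30 × 0.69 + 2.3 × 30) = 448.50.

448.50 hours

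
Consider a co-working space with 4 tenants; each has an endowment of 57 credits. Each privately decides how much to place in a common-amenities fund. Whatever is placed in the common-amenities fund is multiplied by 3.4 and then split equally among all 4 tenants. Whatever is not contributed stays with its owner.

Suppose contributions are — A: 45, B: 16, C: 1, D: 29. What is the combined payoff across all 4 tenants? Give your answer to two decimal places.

Total contributed: 45 + 16 + 1 + 29 = 91; total kept: 4 × 57 − 91 = 137.
The common-amenities fund pays out 3.4 × 91 = 309.40 in aggregate.
Group total = 137 + 309.40 = 446.40.

446.40 credits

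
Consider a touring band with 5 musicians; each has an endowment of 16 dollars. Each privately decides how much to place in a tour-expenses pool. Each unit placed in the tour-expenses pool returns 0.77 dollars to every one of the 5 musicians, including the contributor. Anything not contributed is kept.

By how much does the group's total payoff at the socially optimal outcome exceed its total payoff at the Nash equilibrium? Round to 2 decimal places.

The private return per contributed unit is 0.77 < 1, so contributing 0 is dominant for every player. At the Nash equilibrium everyone keeps their 16, and the group total is 5 × 16 = 80.
Each contributed unit returns 3.850 to the group as a whole (0.77 to each of 5 players), which exceeds 1, so the social optimum is full contribution: group total = 3.850 × 80 = 308.00.
Efficiency loss = 308.00 − 80 = 228.00.

228.00 dollars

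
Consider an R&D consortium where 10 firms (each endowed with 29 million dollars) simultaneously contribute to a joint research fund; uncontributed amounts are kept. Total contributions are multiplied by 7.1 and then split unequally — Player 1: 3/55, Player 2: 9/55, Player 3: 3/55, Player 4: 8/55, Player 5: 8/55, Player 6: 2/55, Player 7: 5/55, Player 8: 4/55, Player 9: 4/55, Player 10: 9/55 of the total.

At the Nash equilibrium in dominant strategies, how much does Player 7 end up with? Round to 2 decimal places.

103.87 million dollars

For player j, contributing a unit is worthwhile iff 7.1 × (j's share) ≥ 1, i.e. iff j's share is at least 0.1408.
Player 2, Player 4, Player 5 and Player 10 clear that bar, contributing 29 each; the remaining 6 contribute 0. Total contributed: 116.
Player 7 keeps 29 and receives 7.1 × 116 × 5/55 = 74.87 from the joint research fund, for a payoff of 103.87.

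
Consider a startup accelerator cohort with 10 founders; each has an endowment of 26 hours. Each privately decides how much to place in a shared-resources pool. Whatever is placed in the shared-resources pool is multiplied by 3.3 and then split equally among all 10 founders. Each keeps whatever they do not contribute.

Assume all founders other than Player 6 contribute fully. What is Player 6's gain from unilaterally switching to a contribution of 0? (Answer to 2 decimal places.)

Switching from a contribution of 26 to 0 lets Player 6 keep an extra 26 hours, but lowers the shared-resources pool by 26, which costs Player 6 their own share of that drop: 3.3/10 × 26 = 8.58.
Net gain = 26 − 8.58 = 17.42. The private return per contributed unit (0.3300) is below 1, so free-riding is indeed the best response regardless of what the others do.

17.42 hours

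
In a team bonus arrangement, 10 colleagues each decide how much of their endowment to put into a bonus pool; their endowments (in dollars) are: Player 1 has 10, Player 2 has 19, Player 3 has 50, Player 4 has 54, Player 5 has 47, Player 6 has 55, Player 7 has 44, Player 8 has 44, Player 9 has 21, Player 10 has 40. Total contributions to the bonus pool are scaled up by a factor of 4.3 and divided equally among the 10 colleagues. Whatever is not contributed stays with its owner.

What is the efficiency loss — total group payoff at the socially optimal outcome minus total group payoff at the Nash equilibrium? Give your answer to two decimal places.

1267.20 dollars

The private return per contributed unit is 4.3/10 = 0.4300 < 1 for every player regardless of endowment, so the Nash equilibrium is zero contribution and the group total is Σ E_j = 10 + 19 + 50 + 54 + 47 + 55 + 44 + 44 + 21 + 40 = 384.
Each contributed unit returns 4.300 to the group, so the social optimum is full contribution by everyone: group total = 4.300 × 384 = 1651.20.
Efficiency loss = (4.300 − 1) × 384 = 1267.20.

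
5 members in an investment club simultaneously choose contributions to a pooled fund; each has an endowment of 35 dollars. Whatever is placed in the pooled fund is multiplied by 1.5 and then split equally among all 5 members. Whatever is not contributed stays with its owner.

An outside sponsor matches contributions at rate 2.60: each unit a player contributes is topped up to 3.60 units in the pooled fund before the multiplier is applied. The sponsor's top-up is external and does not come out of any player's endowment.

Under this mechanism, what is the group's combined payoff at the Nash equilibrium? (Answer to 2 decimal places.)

945.00 dollars

Under the mechanism each unit contributed yields 1.5 × 3.60 / 5 = 1.0800 back to its contributor per unit of net cost, which exceeds 1, making full contribution the dominant choice for everyone.
At the Nash equilibrium everyone contributes 35. Group total payoff = 1.5 × 3.60 × 175 = 945.00.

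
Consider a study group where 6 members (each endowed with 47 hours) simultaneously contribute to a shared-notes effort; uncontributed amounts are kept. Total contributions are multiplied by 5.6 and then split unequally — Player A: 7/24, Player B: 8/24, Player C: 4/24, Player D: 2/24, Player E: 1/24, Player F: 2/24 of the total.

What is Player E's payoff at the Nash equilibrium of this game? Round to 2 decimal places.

68.93 hours

For player j, contributing a unit is worthwhile iff 5.6 × (j's share) ≥ 1, i.e. iff j's share is at least 0.1786.
Player A and Player B clear that bar, contributing 47 each; the remaining 4 contribute 0. Total contributed: 94.
Player E keeps 47 and receives 5.6 × 94 × 1/24 = 21.93 from the shared-notes effort, for a payoff of 68.93.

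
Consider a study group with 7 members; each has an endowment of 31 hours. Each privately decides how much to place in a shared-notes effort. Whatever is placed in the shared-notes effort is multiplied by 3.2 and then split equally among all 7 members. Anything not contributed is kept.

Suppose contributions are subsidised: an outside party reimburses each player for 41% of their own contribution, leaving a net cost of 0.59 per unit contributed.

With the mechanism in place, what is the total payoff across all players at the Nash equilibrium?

With the mechanism, a contributed unit returns (3.2/7) / 0.59 = 0.7748 per unit of net cost — still below 1 — so contributing 0 remains dominant for every player.
At the Nash equilibrium no one contributes; group total payoff = 7 × 31 = 217.

217.00 hours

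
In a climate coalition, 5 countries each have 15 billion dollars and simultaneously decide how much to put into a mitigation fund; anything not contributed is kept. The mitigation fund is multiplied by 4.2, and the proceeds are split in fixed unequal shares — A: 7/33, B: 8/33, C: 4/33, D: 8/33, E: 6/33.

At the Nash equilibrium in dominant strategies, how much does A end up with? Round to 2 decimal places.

For player j, contributing a unit is worthwhile iff 4.2 × (j's share) ≥ 1, i.e. iff j's share is at least 0.2381.
B and D are above the threshold, contributing 15 each; the remaining 3 contribute 0. Total contributed: 30.
A keeps 15 and receives 4.2 × 30 × 7/33 = 26.73 from the mitigation fund, for a payoff of 41.73.

41.73 billion dollars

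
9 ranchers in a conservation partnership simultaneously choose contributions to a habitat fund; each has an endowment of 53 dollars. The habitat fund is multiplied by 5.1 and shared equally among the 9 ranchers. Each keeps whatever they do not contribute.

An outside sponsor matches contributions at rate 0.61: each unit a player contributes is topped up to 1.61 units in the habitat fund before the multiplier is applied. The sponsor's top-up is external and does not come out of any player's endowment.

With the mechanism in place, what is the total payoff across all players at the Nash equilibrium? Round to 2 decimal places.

The effective private return is 5.1 × 1.61 / 9 = 0.9123, which is still under 1, so the mechanism doesn't change anyone's dominant strategy: zero contribution.
At the Nash equilibrium no one contributes; group total payoff = 9 × 53 = 477.

477.00 dollars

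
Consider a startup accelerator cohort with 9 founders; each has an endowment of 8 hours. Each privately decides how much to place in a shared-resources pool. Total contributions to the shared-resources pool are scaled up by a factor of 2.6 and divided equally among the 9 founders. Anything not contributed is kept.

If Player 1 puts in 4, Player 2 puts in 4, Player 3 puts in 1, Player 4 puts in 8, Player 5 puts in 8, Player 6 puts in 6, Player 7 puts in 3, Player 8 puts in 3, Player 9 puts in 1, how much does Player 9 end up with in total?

17.98 hours

Total contributed: 4 + 4 + 1 + 8 + 8 + 6 + 3 + 3 + 1 = 38.
Each receives 2.6 × 38 / 9 = 10.98 from the shared-resources pool.
Player 9 keeps 8 − 1 = 7, so Player 9's payoff is 7 + 10.98 = 17.98.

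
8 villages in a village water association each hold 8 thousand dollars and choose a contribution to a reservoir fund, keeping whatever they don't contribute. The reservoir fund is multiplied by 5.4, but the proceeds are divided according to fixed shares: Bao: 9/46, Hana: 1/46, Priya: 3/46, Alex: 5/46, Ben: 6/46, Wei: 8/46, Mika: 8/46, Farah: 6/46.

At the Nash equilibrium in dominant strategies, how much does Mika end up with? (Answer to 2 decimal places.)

Player j's private return per contributed unit is 5.4 × (j's share). Contributing is weakly dominant for j when that share is at least 1/5.4 = 0.1852, and contributing 0 is dominant otherwise.
The only share above 0.1852 is Bao's 9/46, contributing 8; the remaining 7 contribute 0. Total contributed: 8.
Mika keeps 8 and receives 5.4 × 8 × 8/46 = 7.51 from the reservoir fund, for a payoff of 15.51.

15.51 thousand dollars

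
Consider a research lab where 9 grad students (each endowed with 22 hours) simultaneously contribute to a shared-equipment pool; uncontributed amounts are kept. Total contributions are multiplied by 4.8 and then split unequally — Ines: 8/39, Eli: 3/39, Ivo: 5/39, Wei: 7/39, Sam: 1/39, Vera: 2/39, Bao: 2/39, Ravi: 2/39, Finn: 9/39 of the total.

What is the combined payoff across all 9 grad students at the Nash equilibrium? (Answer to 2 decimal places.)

281.60 hours

Each unit j contributes comes back to j as 4.8 × (j's share), so j prefers to contribute only if that share exceeds 1/4.8 = 0.2083; otherwise keeping the unit dominates.
The only share above 0.2083 is Finn's 9/39, contributing 22; the remaining 8 contribute 0. Total contributed: 22.
The shared-equipment pool pays out 4.8 × 22 = 105.60 in total (split across the unequal shares, but the aggregate is all that matters for the group sum).
The 8 free-riders keep 22 each, adding 176. Group total = 176 + 105.60 = 281.60.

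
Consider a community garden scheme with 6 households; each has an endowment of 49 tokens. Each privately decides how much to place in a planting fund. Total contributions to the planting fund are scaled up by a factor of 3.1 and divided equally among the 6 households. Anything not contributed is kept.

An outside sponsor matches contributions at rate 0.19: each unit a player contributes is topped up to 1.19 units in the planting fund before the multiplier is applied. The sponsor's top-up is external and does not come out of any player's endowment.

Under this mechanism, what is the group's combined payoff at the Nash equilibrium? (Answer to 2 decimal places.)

294.00 tokens

The effective private return is 3.1 × 1.19 / 6 = 0.6148, which is still under 1, so the mechanism doesn't change anyone's dominant strategy: zero contribution.
Everyone keeps their endowment and the group total is 6 × 49 = 294.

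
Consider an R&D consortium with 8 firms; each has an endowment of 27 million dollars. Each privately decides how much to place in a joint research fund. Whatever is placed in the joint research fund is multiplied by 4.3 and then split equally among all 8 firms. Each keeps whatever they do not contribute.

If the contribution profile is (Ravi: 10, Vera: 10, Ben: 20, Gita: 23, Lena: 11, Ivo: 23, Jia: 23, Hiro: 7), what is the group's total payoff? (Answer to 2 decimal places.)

635.10 million dollars

Total contributed: 10 + 10 + 20 + 23 + 11 + 23 + 23 + 7 = 127; total kept: 8 × 27 − 127 = 89.
The joint research fund pays out 4.3 × 127 = 546.10 in aggregate.
Group total = 89 + 546.10 = 635.10.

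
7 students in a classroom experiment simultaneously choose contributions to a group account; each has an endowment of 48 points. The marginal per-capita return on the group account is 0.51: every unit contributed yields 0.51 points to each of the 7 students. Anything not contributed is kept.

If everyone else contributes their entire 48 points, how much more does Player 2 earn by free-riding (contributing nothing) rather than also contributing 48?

Switching from a contribution of 48 to 0 lets Player 2 keep an extra 48 points, but lowers the group account by 48, which costs Player 2 their own share of that drop: 0.51 × 48 = 24.48.
Net gain = 48 − 24.48 = 23.52. The private return per contributed unit (0.51) is below 1, so free-riding is indeed the best response regardless of what the others do.

23.52 points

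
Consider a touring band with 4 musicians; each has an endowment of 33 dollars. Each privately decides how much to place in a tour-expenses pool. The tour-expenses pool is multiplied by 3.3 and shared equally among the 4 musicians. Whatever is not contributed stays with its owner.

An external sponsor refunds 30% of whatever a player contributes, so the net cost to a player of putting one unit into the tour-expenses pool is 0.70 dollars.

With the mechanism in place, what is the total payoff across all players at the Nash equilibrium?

The effective private return per unit is now (3.3/4) / 0.70 = 1.1786 > 1, so every player's dominant strategy flips to full contribution.
So the Nash equilibrium is full contribution by all 4; the group earns 4 × (33 × 0.30 + 3.3 × 33) = 475.20.

475.20 dollars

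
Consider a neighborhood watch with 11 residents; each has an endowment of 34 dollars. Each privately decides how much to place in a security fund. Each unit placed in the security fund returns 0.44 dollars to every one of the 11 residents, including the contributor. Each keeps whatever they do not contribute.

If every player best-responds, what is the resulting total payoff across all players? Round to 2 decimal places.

The private return per contributed unit is 0.44 < 1, so contributing 0 is dominant for every player. At the Nash equilibrium everyone keeps their 34, and the group total is 11 × 34 = 374.

374.00 dollars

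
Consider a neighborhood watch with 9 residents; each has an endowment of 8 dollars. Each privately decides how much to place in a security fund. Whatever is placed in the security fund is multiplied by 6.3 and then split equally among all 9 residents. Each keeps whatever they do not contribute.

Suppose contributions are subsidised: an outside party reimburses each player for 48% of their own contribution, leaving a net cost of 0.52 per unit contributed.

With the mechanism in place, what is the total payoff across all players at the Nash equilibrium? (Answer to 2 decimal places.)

With the mechanism, a contributed unit returns (6.3/9) / 0.52 = 1.3462 per unit of net cost to the contributor — now above 1 — so contributing fully is weakly dominant for every player.
At the Nash equilibrium everyone contributes 8. Group total payoff = 9 × (8 × 0.48 + 6.3 × 8) = 488.16.

488.16 dollars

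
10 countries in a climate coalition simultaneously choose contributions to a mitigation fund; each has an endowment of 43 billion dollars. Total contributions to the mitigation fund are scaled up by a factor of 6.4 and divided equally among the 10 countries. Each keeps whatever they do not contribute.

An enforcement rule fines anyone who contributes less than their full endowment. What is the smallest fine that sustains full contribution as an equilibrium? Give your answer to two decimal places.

15.48 billion dollars

Given the others contribute fully, the best deviation is to contribute 0 (any partial contribution still incurs the fine and gives up units whose private return 0.6400 is below 1).
Deviating from 43 to 0 saves 43 billion dollars but forfeits the deviator's share of the drop in the mitigation fund: 6.4/10 × 43 = 27.52.
So the deviation gain is 43 − 27.52 = 15.48, and the fine must be at least 15.48 billion dollars to wipe it out.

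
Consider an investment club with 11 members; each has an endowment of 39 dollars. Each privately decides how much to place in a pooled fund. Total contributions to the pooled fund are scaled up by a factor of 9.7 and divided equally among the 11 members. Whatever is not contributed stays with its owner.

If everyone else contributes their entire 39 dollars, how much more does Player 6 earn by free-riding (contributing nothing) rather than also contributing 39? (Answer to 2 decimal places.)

Switching from a contribution of 39 to 0 lets Player 6 keep an extra 39 dollars, but lowers the pooled fund by 39, which costs Player 6 their own share of that drop: 9.7/11 × 39 = 34.39.
Net gain = 39 − 34.39 = 4.61. The private return per contributed unit (0.8818) is below 1, so free-riding is indeed the best response regardless of what the others do.

4.61 dollars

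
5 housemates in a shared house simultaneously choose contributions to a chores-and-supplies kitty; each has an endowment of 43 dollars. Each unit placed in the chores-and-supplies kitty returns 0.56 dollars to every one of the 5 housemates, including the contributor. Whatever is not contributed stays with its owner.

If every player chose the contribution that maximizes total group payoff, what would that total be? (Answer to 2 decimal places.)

602.00 dollars

Each contributed unit returns 2.800 to the group as a whole (0.56 to each of 5 players), which exceeds 1, so the social optimum is full contribution: group total = 2.800 × 215 = 602.00.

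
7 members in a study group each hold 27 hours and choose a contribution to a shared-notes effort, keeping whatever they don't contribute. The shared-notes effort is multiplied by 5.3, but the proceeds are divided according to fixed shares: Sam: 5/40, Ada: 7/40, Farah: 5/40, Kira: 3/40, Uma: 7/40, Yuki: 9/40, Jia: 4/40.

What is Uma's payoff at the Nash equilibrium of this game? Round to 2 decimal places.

52.04 hours

Player j's private return per contributed unit is 5.3 × (j's share). Contributing is weakly dominant for j when that share is at least 1/5.3 = 0.1887, and contributing 0 is dominant otherwise.
Only Yuki (9/40) clears that bar, contributing 27; the remaining 6 contribute 0. Total contributed: 27.
Uma keeps 27 and receives 5.3 × 27 × 7/40 = 25.04 from the shared-notes effort, for a payoff of 52.04.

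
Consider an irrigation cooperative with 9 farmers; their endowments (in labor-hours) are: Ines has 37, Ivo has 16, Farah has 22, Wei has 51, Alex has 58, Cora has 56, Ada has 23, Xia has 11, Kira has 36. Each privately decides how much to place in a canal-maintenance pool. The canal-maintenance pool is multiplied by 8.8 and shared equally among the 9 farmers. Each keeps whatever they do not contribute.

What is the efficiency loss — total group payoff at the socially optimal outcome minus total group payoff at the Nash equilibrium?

The private return per contributed unit is 8.8/9 = 0.9778 < 1 for every player regardless of endowment, so the Nash equilibrium is zero contribution and the group total is Σ E_j = 37 + 16 + 22 + 51 + 58 + 56 + 23 + 11 + 36 = 310.
Each contributed unit returns 8.800 to the group, so the social optimum is full contribution by everyone: group total = 8.800 × 310 = 2728.00.
Efficiency loss = (8.800 − 1) × 310 = 2418.00.

2418.00 labor-hours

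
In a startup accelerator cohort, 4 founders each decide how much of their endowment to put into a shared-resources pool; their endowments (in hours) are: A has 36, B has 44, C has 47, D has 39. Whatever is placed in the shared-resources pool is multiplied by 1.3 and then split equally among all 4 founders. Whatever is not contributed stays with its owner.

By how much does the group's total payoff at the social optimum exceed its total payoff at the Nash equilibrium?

The private return per contributed unit is 1.3/4 = 0.3250 < 1 for every player regardless of endowment, so the Nash equilibrium is zero contribution and the group total is Σ E_j = 36 + 44 + 47 + 39 = 166.
Each contributed unit returns 1.300 to the group, so the social optimum is full contribution by everyone: group total = 1.300 × 166 = 215.80.
Efficiency loss = (1.300 − 1) × 166 = 49.80.

49.80 hours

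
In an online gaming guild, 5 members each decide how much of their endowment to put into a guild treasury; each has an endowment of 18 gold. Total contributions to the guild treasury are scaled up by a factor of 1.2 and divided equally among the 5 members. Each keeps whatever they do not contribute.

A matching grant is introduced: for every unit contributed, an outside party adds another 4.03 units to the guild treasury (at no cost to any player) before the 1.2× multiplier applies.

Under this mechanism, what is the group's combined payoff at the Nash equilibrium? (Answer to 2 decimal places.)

The effective private return per unit is now 1.2 × 5.03 / 5 = 1.2072 > 1, so every player's dominant strategy flips to full contribution.
At the Nash equilibrium everyone contributes 18. Group total payoff = 1.2 × 5.03 × 90 = 543.24.

543.24 gold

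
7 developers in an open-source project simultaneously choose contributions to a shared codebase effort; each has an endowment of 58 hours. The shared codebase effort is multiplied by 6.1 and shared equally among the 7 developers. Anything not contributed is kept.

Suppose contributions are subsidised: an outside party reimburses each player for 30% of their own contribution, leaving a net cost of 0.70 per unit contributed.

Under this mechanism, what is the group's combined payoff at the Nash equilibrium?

The effective private return per unit is now (6.1/7) / 0.70 = 1.2449 > 1, so every player's dominant strategy flips to full contribution.
At the Nash equilibrium everyone contributes 58. Group total payoff = 7 × (58 × 0.30 + 6.1 × 58) = 2598.40.

2598.40 hours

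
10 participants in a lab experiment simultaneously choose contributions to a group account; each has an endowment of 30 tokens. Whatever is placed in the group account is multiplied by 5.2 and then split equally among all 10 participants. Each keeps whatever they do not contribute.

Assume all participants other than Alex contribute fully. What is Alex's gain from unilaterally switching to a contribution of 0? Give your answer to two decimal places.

14.40 tokens

Switching from a contribution of 30 to 0 lets Alex keep an extra 30 tokens, but lowers the group account by 30, which costs Alex their own share of that drop: 5.2/10 × 30 = 15.60.
Net gain = 30 − 15.60 = 14.40. The private return per contributed unit (0.5200) is below 1, so free-riding is indeed the best response regardless of what the others do.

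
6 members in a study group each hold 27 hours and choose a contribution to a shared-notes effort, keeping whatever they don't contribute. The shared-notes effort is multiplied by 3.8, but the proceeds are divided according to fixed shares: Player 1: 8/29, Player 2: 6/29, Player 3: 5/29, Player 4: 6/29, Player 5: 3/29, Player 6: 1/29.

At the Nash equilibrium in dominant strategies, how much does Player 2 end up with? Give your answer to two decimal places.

Each unit j contributes comes back to j as 3.8 × (j's share), so j prefers to contribute only if that share exceeds 1/3.8 = 0.2632; otherwise keeping the unit dominates.
Only Player 1 (8/29) clears that bar, contributing 27; the remaining 5 contribute 0. Total contributed: 27.
Player 2 keeps 27 and receives 3.8 × 27 × 6/29 = 21.23 from the shared-notes effort, for a payoff of 48.23.

48.23 hours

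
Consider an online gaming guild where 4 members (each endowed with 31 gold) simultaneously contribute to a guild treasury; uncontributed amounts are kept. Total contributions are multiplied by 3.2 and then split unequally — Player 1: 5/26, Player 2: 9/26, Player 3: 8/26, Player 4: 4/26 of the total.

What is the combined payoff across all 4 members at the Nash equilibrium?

Each unit j contributes comes back to j as 3.2 × (j's share), so j prefers to contribute only if that share exceeds 1/3.2 = 0.3125; otherwise keeping the unit dominates.
The only share above 0.3125 is Player 2's 9/26, contributing 31; the remaining 3 contribute 0. Total contributed: 31.
The guild treasury pays out 3.2 × 31 = 99.20 in total (split across the unequal shares, but the aggregate is all that matters for the group sum).
The 3 free-riders keep 31 each, adding 93. Group total = 93 + 99.20 = 192.20.

192.20 gold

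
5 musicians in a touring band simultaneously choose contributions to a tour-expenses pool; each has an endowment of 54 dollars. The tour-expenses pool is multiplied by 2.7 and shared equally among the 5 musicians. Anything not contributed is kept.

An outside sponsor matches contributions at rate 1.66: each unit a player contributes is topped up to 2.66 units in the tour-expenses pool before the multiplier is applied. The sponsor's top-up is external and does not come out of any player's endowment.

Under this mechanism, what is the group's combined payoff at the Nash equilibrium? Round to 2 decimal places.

1939.14 dollars

The effective private return per unit is now 2.7 × 2.66 / 5 = 1.4364 > 1, so every player's dominant strategy flips to full contribution.
At the Nash equilibrium everyone contributes 54. Group total payoff = 2.7 × 2.66 × 270 = 1939.14.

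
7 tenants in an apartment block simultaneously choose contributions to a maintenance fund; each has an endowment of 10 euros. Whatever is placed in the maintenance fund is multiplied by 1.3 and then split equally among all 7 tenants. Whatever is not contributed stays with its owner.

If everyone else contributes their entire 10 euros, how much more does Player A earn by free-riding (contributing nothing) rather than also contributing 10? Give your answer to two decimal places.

Switching from a contribution of 10 to 0 lets Player A keep an extra 10 euros, but lowers the maintenance fund by 10, which costs Player A their own share of that drop: 1.3/7 × 10 = 1.86.
Net gain = 10 − 1.86 = 8.14. The private return per contributed unit (0.1857) is below 1, so free-riding is indeed the best response regardless of what the others do.

8.14 euros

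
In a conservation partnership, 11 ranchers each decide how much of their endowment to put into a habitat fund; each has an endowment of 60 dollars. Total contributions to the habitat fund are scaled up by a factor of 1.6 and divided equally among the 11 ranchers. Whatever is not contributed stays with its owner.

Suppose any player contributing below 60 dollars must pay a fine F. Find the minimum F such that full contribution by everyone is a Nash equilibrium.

51.27 dollars

Given the others contribute fully, the best deviation is to contribute 0 (any partial contribution still incurs the fine and gives up units whose private return 0.1455 is below 1).
Deviating from 60 to 0 saves 60 dollars but forfeits the deviator's share of the drop in the habitat fund: 1.6/11 × 60 = 8.73.
So the deviation gain is 60 − 8.73 = 51.27, and the fine must be at least 51.27 dollars to wipe it out.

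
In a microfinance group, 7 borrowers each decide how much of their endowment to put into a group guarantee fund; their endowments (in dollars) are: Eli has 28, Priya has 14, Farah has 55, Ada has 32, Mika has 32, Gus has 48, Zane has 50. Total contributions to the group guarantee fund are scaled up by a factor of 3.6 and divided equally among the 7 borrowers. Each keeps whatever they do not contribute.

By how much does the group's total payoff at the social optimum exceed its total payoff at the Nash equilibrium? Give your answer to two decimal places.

673.40 dollars

The private return per contributed unit is 3.6/7 = 0.5143 < 1 for every player regardless of endowment, so the Nash equilibrium is zero contribution and the group total is Σ E_j = 28 + 14 + 55 + 32 + 32 + 48 + 50 = 259.
Each contributed unit returns 3.600 to the group, so the social optimum is full contribution by everyone: group total = 3.600 × 259 = 932.40.
Efficiency loss = (3.600 − 1) × 259 = 673.40.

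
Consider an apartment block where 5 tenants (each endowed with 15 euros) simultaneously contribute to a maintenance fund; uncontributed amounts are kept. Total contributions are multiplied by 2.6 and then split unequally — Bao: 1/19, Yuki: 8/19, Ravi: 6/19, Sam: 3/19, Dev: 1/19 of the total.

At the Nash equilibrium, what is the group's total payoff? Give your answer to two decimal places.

A player with share s gets back 2.6·s per unit contributed, so full contribution is dominant for anyone with s > 1/2.6 = 0.3846 and zero contribution is dominant for anyone below.
Yuki alone (share 8/19) is above the threshold, contributing 15; the remaining 4 contribute 0. Total contributed: 15.
The maintenance fund pays out 2.6 × 15 = 39.00 in total (split across the unequal shares, but the aggregate is all that matters for the group sum).
The 4 free-riders keep 15 each, adding 60. Group total = 60 + 39.00 = 99.00.

99.00 euros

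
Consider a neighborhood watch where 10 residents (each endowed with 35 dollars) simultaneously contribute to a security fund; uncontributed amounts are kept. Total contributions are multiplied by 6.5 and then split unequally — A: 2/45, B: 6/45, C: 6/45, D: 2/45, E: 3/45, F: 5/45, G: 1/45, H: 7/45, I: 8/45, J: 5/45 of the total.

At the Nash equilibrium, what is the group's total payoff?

For player j, contributing a unit is worthwhile iff 6.5 × (j's share) ≥ 1, i.e. iff j's share is at least 0.1538.
H and I clear that bar, contributing 35 each; the remaining 8 contribute 0. Total contributed: 70.
The security fund pays out 6.5 × 70 = 455.00 in total (split across the unequal shares, but the aggregate is all that matters for the group sum).
The 8 free-riders keep 35 each, adding 280. Group total = 280 + 455.00 = 735.00.

735.00 dollars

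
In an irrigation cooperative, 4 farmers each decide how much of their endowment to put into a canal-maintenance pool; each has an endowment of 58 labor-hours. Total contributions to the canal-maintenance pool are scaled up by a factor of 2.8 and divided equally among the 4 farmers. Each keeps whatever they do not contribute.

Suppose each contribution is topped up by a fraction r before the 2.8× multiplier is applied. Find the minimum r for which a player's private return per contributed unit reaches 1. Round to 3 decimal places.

With matching at rate r, one contributed unit becomes (1 + r) in the canal-maintenance pool and returns 2.8 × (1 + r) / 4 to the contributor.
Setting this equal to 1: 1 + r = 4/2.8 = 1.4286.
So the minimum matching rate is r = 1.4286 − 1 = 0.429.

0.429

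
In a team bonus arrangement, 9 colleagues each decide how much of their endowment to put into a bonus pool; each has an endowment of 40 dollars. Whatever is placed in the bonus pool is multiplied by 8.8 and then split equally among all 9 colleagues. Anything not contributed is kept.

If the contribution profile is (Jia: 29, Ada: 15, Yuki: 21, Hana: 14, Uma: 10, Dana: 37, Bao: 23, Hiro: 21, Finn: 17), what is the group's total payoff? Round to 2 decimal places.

Total contributed: 29 + 15 + 21 + 14 + 10 + 37 + 23 + 21 + 17 = 187; total kept: 9 × 40 − 187 = 173.
The bonus pool pays out 8.8 × 187 = 1645.60 in aggregate.
Group total = 173 + 1645.60 = 1818.60.

1818.60 dollars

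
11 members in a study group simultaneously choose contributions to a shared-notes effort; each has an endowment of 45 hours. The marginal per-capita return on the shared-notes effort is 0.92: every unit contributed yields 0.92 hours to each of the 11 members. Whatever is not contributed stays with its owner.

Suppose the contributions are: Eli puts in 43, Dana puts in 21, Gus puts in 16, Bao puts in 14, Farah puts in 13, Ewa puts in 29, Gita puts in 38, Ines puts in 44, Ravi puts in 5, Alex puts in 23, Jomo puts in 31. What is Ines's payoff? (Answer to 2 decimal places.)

Total contributed: 43 + 21 + 16 + 14 + 13 + 29 + 38 + 44 + 5 + 23 + 31 = 277.
Each receives 0.92 × 277 = 254.84 from the shared-notes effort.
Ines keeps 45 − 44 = 1, so Ines's payoff is 1 + 254.84 = 255.84.

255.84 hours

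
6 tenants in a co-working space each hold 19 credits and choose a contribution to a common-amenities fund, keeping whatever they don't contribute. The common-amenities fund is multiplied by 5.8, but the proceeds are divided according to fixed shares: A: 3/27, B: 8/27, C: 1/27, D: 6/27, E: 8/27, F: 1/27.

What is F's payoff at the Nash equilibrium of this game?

31.24 credits

Each unit j contributes comes back to j as 5.8 × (j's share), so j prefers to contribute only if that share exceeds 1/5.8 = 0.1724; otherwise keeping the unit dominates.
B, D and E clear that bar, contributing 19 each; the remaining 3 contribute 0. Total contributed: 57.
F keeps 19 and receives 5.8 × 57 × 1/27 = 12.24 from the common-amenities fund, for a payoff of 31.24.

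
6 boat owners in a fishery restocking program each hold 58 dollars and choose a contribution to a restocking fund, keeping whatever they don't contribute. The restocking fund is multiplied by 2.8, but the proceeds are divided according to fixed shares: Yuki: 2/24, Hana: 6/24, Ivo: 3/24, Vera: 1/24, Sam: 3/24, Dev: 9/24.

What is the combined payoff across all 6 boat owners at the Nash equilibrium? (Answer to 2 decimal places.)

452.40 dollars

Player j's private return per contributed unit is 2.8 × (j's share). Contributing is weakly dominant for j when that share is at least 1/2.8 = 0.3571, and contributing 0 is dominant otherwise.
Only Dev (9/24) clears that bar, contributing 58; the remaining 5 contribute 0. Total contributed: 58.
The restocking fund pays out 2.8 × 58 = 162.40 in total (split across the unequal shares, but the aggregate is all that matters for the group sum).
The 5 free-riders keep 58 each, adding 290. Group total = 290 + 162.40 = 452.40.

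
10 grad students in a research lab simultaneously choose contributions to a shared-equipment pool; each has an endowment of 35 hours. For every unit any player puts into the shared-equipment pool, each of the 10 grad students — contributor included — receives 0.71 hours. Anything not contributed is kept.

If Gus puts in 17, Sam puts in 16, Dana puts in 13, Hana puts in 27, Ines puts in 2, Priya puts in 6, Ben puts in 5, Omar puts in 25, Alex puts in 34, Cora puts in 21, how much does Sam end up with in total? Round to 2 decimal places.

136.86 hours

Total contributed: 17 + 16 + 13 + 27 + 2 + 6 + 5 + 25 + 34 + 21 = 166.
Each receives 0.71 × 166 = 117.86 from the shared-equipment pool.
Sam keeps 35 − 16 = 19, so Sam's payoff is 19 + 117.86 = 136.86.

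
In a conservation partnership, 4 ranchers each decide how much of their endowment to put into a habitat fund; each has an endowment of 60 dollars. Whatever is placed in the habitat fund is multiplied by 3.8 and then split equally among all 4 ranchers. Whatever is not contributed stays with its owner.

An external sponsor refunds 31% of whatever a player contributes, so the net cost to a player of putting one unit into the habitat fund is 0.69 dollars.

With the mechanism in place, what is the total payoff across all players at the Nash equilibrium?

With the mechanism, a contributed unit returns (3.8/4) / 0.69 = 1.3768 per unit of net cost to the contributor — now above 1 — so contributing fully is weakly dominant for every player.
So the Nash equilibrium is full contribution by all 4; the group earns 4 × (60 × 0.31 + 3.8 × 60) = 986.40.

986.40 dollars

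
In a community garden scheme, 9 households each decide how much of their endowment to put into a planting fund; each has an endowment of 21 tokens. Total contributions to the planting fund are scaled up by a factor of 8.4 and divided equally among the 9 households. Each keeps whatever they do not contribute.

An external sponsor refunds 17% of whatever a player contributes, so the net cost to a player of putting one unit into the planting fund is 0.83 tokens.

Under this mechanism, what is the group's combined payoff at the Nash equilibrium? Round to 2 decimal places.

With the mechanism, a contributed unit returns (8.4/9) / 0.83 = 1.1245 per unit of net cost to the contributor — now above 1 — so contributing fully is weakly dominant for every player.
So the Nash equilibrium is full contribution by all 9; the group earns 9 × (21 × 0.17 + 8.4 × 21) = 1619.73.

1619.73 tokens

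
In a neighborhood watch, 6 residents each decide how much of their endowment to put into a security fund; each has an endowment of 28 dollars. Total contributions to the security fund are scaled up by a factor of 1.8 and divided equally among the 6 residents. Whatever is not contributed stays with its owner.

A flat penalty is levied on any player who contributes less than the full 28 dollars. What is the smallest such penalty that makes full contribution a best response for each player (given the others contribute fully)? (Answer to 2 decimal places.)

19.60 dollars

Given the others contribute fully, the best deviation is to contribute 0 (any partial contribution still incurs the fine and gives up units whose private return 0.3000 is below 1).
Deviating from 28 to 0 saves 28 dollars but forfeits the deviator's share of the drop in the security fund: 1.8/6 × 28 = 8.40.
So the deviation gain is 28 − 8.40 = 19.60, and the fine must be at least 19.60 dollars to wipe it out.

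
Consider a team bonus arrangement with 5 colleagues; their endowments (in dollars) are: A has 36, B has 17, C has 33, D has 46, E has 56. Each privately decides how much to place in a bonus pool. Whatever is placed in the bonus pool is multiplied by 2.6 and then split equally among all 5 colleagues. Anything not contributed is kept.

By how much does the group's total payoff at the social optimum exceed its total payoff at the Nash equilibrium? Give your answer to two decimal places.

The private return per contributed unit is 2.6/5 = 0.5200 < 1 for every player regardless of endowment, so the Nash equilibrium is zero contribution and the group total is Σ E_j = 36 + 17 + 33 + 46 + 56 = 188.
Each contributed unit returns 2.600 to the group, so the social optimum is full contribution by everyone: group total = 2.600 × 188 = 488.80.
Efficiency loss = (2.600 − 1) × 188 = 300.80.

300.80 dollars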